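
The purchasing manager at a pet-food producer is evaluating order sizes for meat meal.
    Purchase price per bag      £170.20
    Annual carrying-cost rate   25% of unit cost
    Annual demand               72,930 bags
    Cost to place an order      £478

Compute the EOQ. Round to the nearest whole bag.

Carrying cost H = £170.2 × 25% = £42.5500/bag/yr
EOQ = √(2DS/H) = √(2 × 72,930 × 478 / 42.55)
    = √(1,638,568.27) ≈ 1,280.07

1,280 bags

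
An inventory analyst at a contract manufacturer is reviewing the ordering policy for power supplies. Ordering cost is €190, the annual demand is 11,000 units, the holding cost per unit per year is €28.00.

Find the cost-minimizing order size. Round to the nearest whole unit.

EOQ = √(2DS/H) = √(2 × 11,000 × 190 / 28)
    = √(149,285.71) ≈ 386.38

386 units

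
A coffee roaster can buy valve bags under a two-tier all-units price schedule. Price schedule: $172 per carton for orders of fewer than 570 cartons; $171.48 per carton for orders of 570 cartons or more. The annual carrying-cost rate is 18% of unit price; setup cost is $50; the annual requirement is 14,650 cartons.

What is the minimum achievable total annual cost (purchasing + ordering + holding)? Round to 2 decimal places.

$2,522,264.01

H₁ = 18%×$172 = $30.9600;  H₂ = 18%×$171.48 = $30.8664
EOQ₁ = √(2×14,650×50/30.9600) = 217.53  (< 570, feasible at tier 1)
EOQ₂ = √(2×14,650×50/30.8664) = 217.86  (< 570 → use Q = 570 at tier-2 price)
TC(tier 1 (EOQ₁), Q≈217.5) = $2,526,534.72
TC(tier 2, Q≈570.0) = $2,522,264.01
Minimum at tier 2: $2,522,264.01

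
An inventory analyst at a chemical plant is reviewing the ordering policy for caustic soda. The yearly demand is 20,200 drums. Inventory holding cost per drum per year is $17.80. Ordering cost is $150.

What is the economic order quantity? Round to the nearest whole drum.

583 drums

Q* = √(2·D·S / H) = √(2·20,200·150 / 17.8) = √340,449.4 ≈ 583.48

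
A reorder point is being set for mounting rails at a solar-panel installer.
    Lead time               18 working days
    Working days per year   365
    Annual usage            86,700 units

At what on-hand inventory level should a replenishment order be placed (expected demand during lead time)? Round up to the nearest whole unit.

Daily demand d = 86,700 / 365 = 237.534 units/day
Demand during lead time = 237.534 × 18 = 4,275.62
Reorder point = 4,275.62 → round up

4,276 units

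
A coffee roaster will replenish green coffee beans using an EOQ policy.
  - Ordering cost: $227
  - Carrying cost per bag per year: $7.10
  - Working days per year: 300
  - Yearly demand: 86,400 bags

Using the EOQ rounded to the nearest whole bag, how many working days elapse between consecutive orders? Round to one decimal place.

EOQ = √(2DS/H) = √(2 × 86,400 × 227 / 7.1)
    = √(5,524,732.39) ≈ 2,350.47 → Q = 2,350 bags
T = Q/D × 300 days = 2,350/86,400 × 300 = 8.160 days

8.2 days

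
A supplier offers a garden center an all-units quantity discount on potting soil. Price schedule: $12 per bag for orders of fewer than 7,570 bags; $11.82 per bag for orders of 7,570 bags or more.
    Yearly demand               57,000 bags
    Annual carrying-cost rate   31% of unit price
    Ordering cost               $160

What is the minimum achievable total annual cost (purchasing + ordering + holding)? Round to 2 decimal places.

$688,813.75

H₁ = 31%×$12 = $3.7200;  H₂ = 31%×$11.82 = $3.6642
EOQ₁ = √(2×57,000×160/3.7200) = 2,214.32  (< 7,570, feasible at tier 1)
EOQ₂ = √(2×57,000×160/3.6642) = 2,231.12  (< 7,570 → use Q = 7,570 at tier-2 price)
TC(tier 1 (EOQ₁), Q≈2,214.3) = $692,237.28
TC(tier 2, Q≈7,570.0) = $688,813.75
Minimum at tier 2: $688,813.75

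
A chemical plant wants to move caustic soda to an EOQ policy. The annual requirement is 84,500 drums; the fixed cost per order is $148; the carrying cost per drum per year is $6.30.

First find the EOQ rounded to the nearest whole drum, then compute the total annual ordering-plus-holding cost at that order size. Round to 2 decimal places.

$12,552.91

2DS/H = 2·84,500·148/6.3 = 3,970,158.73
EOQ = √3,970,158.73 ≈ 1,992.53 → Q = 1,993 drums
Annual ordering cost = (D/Q)·S = (84,500/1,993) × 148 = $6,274.96
Annual holding cost  = (Q/2)·H = (1,993/2) × 6.3 = $6,277.95
Total = $6,274.96 + $6,277.95 = $12,552.91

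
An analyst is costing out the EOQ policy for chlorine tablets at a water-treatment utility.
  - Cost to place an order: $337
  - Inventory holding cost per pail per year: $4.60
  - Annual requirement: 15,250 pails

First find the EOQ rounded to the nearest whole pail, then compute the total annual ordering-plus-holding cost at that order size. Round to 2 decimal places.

$6,876.13

Q* = √(2·D·S / H) = √(2·15,250·337 / 4.6) = √2,234,456.5 ≈ 1,494.81 → Q = 1,495 pails
Orders/yr = 15,250/1,495 = 10.201; ordering cost = 10.201 × $337 = $3,437.63
Average inventory = 1,495/2 = 747.5; holding cost = 747.5 × $4.6 = $3,438.50
Total = $3,437.63 + $3,438.50 = $6,876.13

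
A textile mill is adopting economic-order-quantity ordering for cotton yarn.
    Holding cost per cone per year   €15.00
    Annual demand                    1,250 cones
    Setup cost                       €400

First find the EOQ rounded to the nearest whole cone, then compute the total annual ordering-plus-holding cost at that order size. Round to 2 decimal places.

EOQ = √(2DS/H) = √(2 × 1,250 × 400 / 15)
    = √(66,666.67) ≈ 258.20 → Q = 258 cones
Orders/yr = 1,250/258 = 4.845; ordering cost = 4.845 × €400 = €1,937.98
Average inventory = 258/2 = 129; holding cost = 129 × €15 = €1,935.00
Total = €1,937.98 + €1,935.00 = €3,872.98

€3,872.98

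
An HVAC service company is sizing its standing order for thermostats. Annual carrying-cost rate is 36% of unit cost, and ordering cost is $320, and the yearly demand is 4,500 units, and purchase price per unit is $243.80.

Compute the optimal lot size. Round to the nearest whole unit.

Carrying cost H = $243.8 × 36% = $87.7680/unit/yr
EOQ = √(2DS/H) = √(2 × 4,500 × 320 / 87.768)
    = √(32,813.78) ≈ 181.15

181 units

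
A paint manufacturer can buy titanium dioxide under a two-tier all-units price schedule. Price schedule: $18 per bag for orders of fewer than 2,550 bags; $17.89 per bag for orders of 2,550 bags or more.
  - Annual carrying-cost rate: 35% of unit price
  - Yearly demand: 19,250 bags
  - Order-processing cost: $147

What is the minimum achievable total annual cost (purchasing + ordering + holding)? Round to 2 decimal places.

H₁ = 35%×$18 = $6.3000;  H₂ = 35%×$17.89 = $6.2615
EOQ₁ = √(2×19,250×147/6.3000) = 947.80  (< 2,550, feasible at tier 1)
EOQ₂ = √(2×19,250×147/6.2615) = 950.71  (< 2,550 → use Q = 2,550 at tier-2 price)
TC(tier 1 (EOQ₁), Q≈947.8) = $352,471.17
TC(tier 2, Q≈2,550.0) = $353,475.62
Minimum at tier 1 (EOQ₁): $352,471.17

$352,471.17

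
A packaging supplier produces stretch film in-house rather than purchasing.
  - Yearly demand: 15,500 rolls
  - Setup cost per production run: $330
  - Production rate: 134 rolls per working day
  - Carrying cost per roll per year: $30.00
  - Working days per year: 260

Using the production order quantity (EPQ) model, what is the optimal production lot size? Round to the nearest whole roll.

d = 15,500/260 = 59.6154 rolls/day;  effective holding cost H(1 − d/p) = 30·(1 − 59.6154/134) = 16.65327
Q* = √(2DS / H_eff) = √(2·15,500·330 / 16.65327) ≈ 783.77

784 rolls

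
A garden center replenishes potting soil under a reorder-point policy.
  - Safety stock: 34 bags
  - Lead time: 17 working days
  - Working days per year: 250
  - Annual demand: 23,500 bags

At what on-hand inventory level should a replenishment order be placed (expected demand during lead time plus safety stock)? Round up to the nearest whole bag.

Daily demand d = 23,500 / 250 = 94.000 bags/day
Demand during lead time = 94.000 × 17 = 1,598.00
Reorder point = 1,598.00 + 34 = 1,632.00 → round up

1,632 bags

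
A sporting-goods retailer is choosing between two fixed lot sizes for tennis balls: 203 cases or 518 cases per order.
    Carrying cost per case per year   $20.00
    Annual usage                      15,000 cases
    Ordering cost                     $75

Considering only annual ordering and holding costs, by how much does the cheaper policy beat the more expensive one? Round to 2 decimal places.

Annual cost at Q: ordering D·S/Q plus holding Q·H/2.
TC(203) = (15,000/203)×75 + (203/2)×20 = $7,571.87
TC(518) = (15,000/518)×75 + (518/2)×20 = $7,351.81
Lots of 518 are cheaper by $220.06.

$220.06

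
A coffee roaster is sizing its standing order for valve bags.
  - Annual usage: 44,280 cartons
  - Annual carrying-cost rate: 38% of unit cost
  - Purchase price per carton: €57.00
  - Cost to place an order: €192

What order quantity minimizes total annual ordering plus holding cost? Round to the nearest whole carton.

886 cartons

Holding cost per carton per year: H = 38% × €57 = €21.6600
2DS/H = 2·44,280·192/21.66 = 785,019.39
EOQ = √785,019.39 ≈ 886.01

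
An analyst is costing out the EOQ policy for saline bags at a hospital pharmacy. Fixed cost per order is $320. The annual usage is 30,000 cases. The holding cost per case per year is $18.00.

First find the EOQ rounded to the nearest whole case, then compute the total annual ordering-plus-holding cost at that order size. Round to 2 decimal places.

Optimal lot size Q* = (2 × 30,000 × $320 / $18)^½ ≈ 1,032.80 → Q = 1,033 cases
Ordering: D/Q × S = 30,000/1,033 × $320 = $9,293.32
Holding:  Q/2 × H = 1,033/2 × $18 = $9,297.00
Total = $9,293.32 + $9,297.00 = $18,590.32

$18,590.32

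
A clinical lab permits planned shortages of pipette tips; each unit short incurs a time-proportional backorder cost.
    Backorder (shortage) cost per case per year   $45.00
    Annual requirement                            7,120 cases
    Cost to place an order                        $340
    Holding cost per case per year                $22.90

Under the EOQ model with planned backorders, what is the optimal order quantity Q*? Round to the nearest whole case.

565 cases

Q* = √(2DS/H) · √((H + b)/b)
   = √(2 × 7,120 × 340 / 22.9) · √((22.9 + 45) / 45)
   = 459.808 × 1.2284 ≈ 564.81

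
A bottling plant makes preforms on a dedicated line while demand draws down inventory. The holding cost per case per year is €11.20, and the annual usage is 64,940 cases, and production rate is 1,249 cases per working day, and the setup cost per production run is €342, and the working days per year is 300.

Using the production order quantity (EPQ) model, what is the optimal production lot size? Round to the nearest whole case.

2,190 cases

d = 64,940/300 = 216.4667 cases/day;  effective holding cost H(1 − d/p) = 11.2·(1 − 216.4667/1249) = 9.25891
Q* = √(2DS / H_eff) = √(2·64,940·342 / 9.25891) ≈ 2,190.30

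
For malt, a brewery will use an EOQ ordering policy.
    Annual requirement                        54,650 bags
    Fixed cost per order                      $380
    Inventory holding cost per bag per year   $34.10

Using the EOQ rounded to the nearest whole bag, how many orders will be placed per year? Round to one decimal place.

2DS/H = 2·54,650·380/34.1 = 1,218,005.87
EOQ = √1,218,005.87 ≈ 1,103.63 → Q = 1,104
Orders per year = D/Q = 54,650 / 1,104 = 49.502

49.5 orders per year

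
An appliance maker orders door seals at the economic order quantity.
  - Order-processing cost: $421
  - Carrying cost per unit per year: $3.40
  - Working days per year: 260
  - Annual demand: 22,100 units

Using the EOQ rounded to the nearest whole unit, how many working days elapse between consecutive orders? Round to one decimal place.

27.5 days

2DS/H = 2·22,100·421/3.4 = 5,473,000.00
EOQ = √5,473,000.00 ≈ 2,339.44 → Q = 2,339 units
Cycle time = (working days × Q)/D = (260 × 2,339) / 22,100 = 27.518 days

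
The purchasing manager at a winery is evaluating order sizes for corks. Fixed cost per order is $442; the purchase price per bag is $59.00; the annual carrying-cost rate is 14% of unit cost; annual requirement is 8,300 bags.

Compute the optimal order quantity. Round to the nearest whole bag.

Holding cost per bag per year: H = 14% × $59 = $8.2600
EOQ = √(2DS/H) = √(2 × 8,300 × 442 / 8.26)
    = √(888,280.87) ≈ 942.49

942 bags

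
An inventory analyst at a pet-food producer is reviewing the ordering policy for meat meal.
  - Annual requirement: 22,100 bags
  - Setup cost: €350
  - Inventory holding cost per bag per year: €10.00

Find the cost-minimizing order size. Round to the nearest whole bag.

1,244 bags

Q* = √(2·D·S / H) = √(2·22,100·350 / 10) = √1,547,000.0 ≈ 1,243.78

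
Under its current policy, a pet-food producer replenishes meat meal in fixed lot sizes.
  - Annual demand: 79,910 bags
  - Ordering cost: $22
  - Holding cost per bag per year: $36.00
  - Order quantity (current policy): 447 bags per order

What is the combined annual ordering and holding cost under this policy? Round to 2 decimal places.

$11,978.93

Orders/yr = 79,910/447 = 178.770; ordering cost = 178.770 × $22 = $3,932.93
Average inventory = 447/2 = 223.5; holding cost = 223.5 × $36 = $8,046.00
Total = $3,932.93 + $8,046.00 = $11,978.93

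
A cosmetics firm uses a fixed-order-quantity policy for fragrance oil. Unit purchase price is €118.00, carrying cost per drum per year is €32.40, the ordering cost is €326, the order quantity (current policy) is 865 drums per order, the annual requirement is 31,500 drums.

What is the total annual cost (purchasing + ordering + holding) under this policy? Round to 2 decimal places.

Ordering: D/Q × S = 31,500/865 × €326 = €11,871.68
Holding:  Q/2 × H = 865/2 × €32.4 = €14,013.00
Purchase cost = D·C = 31,500 × 118 = €3,717,000.00
Total = €11,871.68 + €14,013.00 + €3,717,000.00 = €3,742,884.68

€3,742,884.68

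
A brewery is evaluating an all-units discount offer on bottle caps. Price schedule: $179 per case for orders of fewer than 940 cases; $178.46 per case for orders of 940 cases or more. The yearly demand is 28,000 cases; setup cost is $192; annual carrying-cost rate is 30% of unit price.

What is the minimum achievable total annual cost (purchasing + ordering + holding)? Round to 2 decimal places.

H₁ = 30%×$179 = $53.7000;  H₂ = 30%×$178.46 = $53.5380
EOQ₁ = √(2×28,000×192/53.7000) = 447.46  (< 940, feasible at tier 1)
EOQ₂ = √(2×28,000×192/53.5380) = 448.14  (< 940 → use Q = 940 at tier-2 price)
TC(tier 1 (EOQ₁), Q≈447.5) = $5,036,028.78
TC(tier 2, Q≈940.0) = $5,027,762.01
Minimum at tier 2: $5,027,762.01

$5,027,762.01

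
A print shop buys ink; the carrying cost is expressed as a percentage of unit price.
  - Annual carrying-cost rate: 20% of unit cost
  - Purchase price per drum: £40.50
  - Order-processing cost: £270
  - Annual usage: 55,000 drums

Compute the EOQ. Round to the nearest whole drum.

1,915 drums

Carrying cost H = £40.5 × 20% = £8.1000/drum/yr
Optimal lot size Q* = (2 × 55,000 × £270 / £8.1)^½ ≈ 1,914.85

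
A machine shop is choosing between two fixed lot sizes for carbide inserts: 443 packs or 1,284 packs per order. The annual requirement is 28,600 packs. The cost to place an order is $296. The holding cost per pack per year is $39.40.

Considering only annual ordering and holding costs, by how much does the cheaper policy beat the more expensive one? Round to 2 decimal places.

Annual cost at Q: ordering D·S/Q plus holding Q·H/2.
TC(443) = (28,600/443)×296 + (443/2)×39.4 = $27,836.81
TC(1,284) = (28,600/1,284)×296 + (1,284/2)×39.4 = $31,887.95
Cheaper: Q = 443.  Difference = $4,051.14

$4,051.14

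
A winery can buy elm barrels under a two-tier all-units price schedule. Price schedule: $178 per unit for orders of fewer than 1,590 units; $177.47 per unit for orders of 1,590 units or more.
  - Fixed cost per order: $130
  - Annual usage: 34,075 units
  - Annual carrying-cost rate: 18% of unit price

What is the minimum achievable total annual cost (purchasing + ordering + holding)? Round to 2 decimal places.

$6,075,472.21

H₁ = 18%×$178 = $32.0400;  H₂ = 18%×$177.47 = $31.9446
EOQ₁ = √(2×34,075×130/32.0400) = 525.85  (< 1,590, feasible at tier 1)
EOQ₂ = √(2×34,075×130/31.9446) = 526.63  (< 1,590 → use Q = 1,590 at tier-2 price)
TC(tier 1 (EOQ₁), Q≈525.8) = $6,082,198.10
TC(tier 2, Q≈1,590.0) = $6,075,472.21
Minimum at tier 2: $6,075,472.21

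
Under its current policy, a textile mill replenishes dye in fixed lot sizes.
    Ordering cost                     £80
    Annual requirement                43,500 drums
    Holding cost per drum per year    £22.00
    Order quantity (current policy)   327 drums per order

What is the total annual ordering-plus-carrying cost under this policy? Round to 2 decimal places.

Orders/yr = 43,500/327 = 133.028; ordering cost = 133.028 × £80 = £10,642.20
Average inventory = 327/2 = 163.5; holding cost = 163.5 × £22 = £3,597.00
Total = £10,642.20 + £3,597.00 = £14,239.20

£14,239.20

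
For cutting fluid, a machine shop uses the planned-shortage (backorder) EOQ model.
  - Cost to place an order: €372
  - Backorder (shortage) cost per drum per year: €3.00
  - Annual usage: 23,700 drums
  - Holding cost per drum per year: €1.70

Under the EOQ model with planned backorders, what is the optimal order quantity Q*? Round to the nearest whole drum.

Basic EOQ = √(2·23,700·372/1.7) = 3,220.595
Backorder adjustment √((H+b)/b) = √((1.7+3)/3) = 1.2517
Q* = 3,220.595 × 1.2517 ≈ 4,031.11

4,031 drums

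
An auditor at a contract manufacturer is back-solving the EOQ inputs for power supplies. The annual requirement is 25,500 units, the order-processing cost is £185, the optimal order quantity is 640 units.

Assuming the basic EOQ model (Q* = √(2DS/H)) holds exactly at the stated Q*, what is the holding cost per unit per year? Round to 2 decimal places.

£23.03

From Q* = √(2DS/H) ⇒ Q*² = 2DS/H.
H = 2DS / Q² = 2 × 25,500 × 185 / 640² = 23.0347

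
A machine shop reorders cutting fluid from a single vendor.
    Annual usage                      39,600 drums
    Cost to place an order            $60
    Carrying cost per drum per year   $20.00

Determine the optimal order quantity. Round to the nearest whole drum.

487 drums

Q* = √(2·D·S / H) = √(2·39,600·60 / 20) = √237,600.0 ≈ 487.44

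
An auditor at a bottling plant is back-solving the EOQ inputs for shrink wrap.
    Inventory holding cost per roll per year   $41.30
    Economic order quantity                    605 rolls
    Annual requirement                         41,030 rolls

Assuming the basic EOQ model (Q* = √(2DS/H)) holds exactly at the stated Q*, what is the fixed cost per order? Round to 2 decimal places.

$184.22

Since Q* = (2DS/H)^½, squaring gives Q*²·H = 2DS.
S = Q²H / (2D) = 605² × 41.3 / (2 × 41,030) = 184.2168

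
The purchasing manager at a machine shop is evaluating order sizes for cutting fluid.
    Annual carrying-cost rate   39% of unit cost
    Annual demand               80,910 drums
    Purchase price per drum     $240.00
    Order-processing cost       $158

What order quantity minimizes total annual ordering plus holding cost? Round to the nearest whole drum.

Carrying cost H = $240 × 39% = $93.6000/drum/yr
Optimal lot size Q* = (2 × 80,910 × $158 / $93.6)^½ ≈ 522.64

523 drums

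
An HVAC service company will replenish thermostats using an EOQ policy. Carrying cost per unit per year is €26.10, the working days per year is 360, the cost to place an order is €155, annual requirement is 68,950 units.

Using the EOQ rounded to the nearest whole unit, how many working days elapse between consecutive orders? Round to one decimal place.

4.7 days

Q* = √(2·D·S / H) = √(2·68,950·155 / 26.1) = √818,946.4 ≈ 904.96 → Q = 905 units
Days between orders = 360 / (D/Q) = 360 / 76.188 ≈ 4.725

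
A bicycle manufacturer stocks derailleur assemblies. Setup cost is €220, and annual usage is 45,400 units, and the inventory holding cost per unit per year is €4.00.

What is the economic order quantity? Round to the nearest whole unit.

Q* = √(2·D·S / H) = √(2·45,400·220 / 4) = √4,994,000.0 ≈ 2,234.73

2,235 units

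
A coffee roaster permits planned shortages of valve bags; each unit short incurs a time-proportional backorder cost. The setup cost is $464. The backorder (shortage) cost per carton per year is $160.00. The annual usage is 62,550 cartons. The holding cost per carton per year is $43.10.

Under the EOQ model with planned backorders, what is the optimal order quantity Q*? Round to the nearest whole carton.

Q* = √(2DS/H) · √((H + b)/b)
   = √(2 × 62,550 × 464 / 43.1) · √((43.1 + 160) / 160)
   = 1,160.510 × 1.1267 ≈ 1,307.51

1,308 cartons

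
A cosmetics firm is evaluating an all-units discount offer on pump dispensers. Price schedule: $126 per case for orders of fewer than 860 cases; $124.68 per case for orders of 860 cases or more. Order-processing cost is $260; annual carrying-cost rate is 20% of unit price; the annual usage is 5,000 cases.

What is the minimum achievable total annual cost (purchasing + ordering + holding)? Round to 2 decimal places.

H₁ = 20%×$126 = $25.2000;  H₂ = 20%×$124.68 = $24.9360
EOQ₁ = √(2×5,000×260/25.2000) = 321.21  (< 860, feasible at tier 1)
EOQ₂ = √(2×5,000×260/24.9360) = 322.90  (< 860 → use Q = 860 at tier-2 price)
TC(tier 1 (EOQ₁), Q≈321.2) = $638,094.44
TC(tier 2, Q≈860.0) = $635,634.11
Minimum at tier 2: $635,634.11

$635,634.11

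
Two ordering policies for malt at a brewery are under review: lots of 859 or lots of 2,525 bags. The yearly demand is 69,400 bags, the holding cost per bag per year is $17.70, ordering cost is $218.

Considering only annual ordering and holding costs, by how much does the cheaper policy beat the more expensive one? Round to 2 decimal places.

$3,123.29

Annual cost at Q: ordering D·S/Q plus holding Q·H/2.
TC(859) = (69,400/859)×218 + (859/2)×17.7 = $25,214.72
TC(2,525) = (69,400/2,525)×218 + (2,525/2)×17.7 = $28,338.01
Cheaper: Q = 859.  Difference = $3,123.29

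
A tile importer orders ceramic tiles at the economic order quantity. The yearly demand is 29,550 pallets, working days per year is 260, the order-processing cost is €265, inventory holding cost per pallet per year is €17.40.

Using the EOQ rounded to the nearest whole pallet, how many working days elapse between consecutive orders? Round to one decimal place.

Q* = √(2·D·S / H) = √(2·29,550·265 / 17.4) = √900,086.2 ≈ 948.73 → Q = 949 pallets
T = Q/D × 260 days = 949/29,550 × 260 = 8.350 days

8.3 days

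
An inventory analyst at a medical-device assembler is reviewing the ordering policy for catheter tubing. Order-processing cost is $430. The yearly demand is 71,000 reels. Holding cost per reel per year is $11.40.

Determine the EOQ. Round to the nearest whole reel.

2,314 reels

EOQ = √(2DS/H) = √(2 × 71,000 × 430 / 11.4)
    = √(5,356,140.35) ≈ 2,314.33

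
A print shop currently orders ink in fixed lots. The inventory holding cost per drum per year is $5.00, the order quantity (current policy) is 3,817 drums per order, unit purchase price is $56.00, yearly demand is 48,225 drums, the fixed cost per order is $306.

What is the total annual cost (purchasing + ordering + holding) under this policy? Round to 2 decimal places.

$2,714,008.59

Orders/yr = 48,225/3,817 = 12.634; ordering cost = 12.634 × $306 = $3,866.09
Average inventory = 3,817/2 = 1908.5; holding cost = 1908.5 × $5 = $9,542.50
Purchase cost = D·C = 48,225 × 56 = $2,700,600.00
Total = $3,866.09 + $9,542.50 + $2,700,600.00 = $2,714,008.59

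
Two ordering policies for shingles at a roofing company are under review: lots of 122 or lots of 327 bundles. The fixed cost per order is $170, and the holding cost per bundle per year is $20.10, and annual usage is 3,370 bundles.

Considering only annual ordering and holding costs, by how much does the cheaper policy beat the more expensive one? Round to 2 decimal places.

$883.66

For each Q, cost = (D/Q)·S + (Q/2)·H.
TC(122) = (3,370/122)×170 + (122/2)×20.1 = $5,922.00
TC(327) = (3,370/327)×170 + (327/2)×20.1 = $5,038.34
Cheaper: Q = 327.  Difference = $883.66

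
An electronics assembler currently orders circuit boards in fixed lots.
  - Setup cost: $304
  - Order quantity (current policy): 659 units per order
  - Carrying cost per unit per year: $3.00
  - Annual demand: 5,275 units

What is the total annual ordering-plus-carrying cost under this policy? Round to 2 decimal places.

Ordering: D/Q × S = 5,275/659 × $304 = $2,433.38
Holding:  Q/2 × H = 659/2 × $3 = $988.50
Total = $2,433.38 + $988.50 = $3,421.88

$3,421.88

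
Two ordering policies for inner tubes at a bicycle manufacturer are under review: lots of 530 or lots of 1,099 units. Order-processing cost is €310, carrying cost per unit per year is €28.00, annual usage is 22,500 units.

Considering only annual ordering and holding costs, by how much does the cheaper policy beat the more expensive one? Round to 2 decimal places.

€1,152.30

For each Q, cost = (D/Q)·S + (Q/2)·H.
TC(530) = (22,500/530)×310 + (530/2)×28 = €20,580.38
TC(1,099) = (22,500/1,099)×310 + (1,099/2)×28 = €21,732.68
Lots of 530 are cheaper by €1,152.30.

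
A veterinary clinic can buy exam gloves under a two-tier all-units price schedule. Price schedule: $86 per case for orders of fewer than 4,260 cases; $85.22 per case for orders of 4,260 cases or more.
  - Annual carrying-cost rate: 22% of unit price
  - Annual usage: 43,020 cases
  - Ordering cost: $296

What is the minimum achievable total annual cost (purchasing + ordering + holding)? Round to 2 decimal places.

H₁ = 22%×$86 = $18.9200;  H₂ = 22%×$85.22 = $18.7484
EOQ₁ = √(2×43,020×296/18.9200) = 1,160.21  (< 4,260, feasible at tier 1)
EOQ₂ = √(2×43,020×296/18.7484) = 1,165.50  (< 4,260 → use Q = 4,260 at tier-2 price)
TC(tier 1 (EOQ₁), Q≈1,160.2) = $3,721,671.12
TC(tier 2, Q≈4,260.0) = $3,709,087.68
Minimum at tier 2: $3,709,087.68

$3,709,087.68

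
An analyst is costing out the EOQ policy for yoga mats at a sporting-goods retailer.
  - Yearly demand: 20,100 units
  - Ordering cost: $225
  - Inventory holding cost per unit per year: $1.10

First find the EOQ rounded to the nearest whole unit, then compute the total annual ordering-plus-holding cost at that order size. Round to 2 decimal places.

Optimal lot size Q* = (2 × 20,100 × $225 / $1.1)^½ ≈ 2,867.53 → Q = 2,868 units
Ordering: D/Q × S = 20,100/2,868 × $225 = $1,576.88
Holding:  Q/2 × H = 2,868/2 × $1.1 = $1,577.40
Total = $1,576.88 + $1,577.40 = $3,154.28

$3,154.28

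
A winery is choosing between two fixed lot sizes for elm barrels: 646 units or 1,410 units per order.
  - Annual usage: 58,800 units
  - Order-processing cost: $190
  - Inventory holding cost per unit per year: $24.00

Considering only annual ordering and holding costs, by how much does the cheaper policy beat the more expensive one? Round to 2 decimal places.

TC(Q) = (D/Q)S + (Q/2)H
TC(646) = (58,800/646)×190 + (646/2)×24 = $25,046.12
TC(1,410) = (58,800/1,410)×190 + (1,410/2)×24 = $24,843.40
Lots of 1,410 are cheaper by $202.71.

$202.71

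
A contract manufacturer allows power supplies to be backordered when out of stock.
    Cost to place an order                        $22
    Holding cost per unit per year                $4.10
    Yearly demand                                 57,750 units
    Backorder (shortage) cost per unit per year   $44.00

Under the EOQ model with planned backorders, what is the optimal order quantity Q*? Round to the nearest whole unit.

823 units

Basic EOQ = √(2·57,750·22/4.1) = 787.246
Backorder adjustment √((H+b)/b) = √((4.1+44)/44) = 1.0456
Q* = 787.246 × 1.0456 ≈ 823.11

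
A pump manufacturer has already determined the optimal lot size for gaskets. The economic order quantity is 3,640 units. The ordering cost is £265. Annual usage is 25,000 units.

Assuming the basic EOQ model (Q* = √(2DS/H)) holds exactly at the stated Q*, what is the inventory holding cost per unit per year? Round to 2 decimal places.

£1.00

From Q* = √(2DS/H) ⇒ Q*² = 2DS/H.
H = 2DS / Q² = 2 × 25,000 × 265 / 3,640² = 1.0000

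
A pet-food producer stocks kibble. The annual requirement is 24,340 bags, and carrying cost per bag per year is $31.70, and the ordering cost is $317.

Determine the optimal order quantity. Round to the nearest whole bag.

698 bags

2DS/H = 2·24,340·317/31.7 = 486,800.00
EOQ = √486,800.00 ≈ 697.71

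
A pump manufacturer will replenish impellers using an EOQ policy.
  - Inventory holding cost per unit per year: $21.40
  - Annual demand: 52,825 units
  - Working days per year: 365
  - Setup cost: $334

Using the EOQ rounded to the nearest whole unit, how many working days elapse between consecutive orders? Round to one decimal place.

8.9 days

Q* = √(2·D·S / H) = √(2·52,825·334 / 21.4) = √1,648,929.9 ≈ 1,284.11 → Q = 1,284 units
Days between orders = 365 / (D/Q) = 365 / 41.141 ≈ 8.872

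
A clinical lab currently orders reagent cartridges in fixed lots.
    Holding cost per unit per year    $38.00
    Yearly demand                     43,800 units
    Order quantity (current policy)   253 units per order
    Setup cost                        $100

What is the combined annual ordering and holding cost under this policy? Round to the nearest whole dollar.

$22,119

Orders/yr = 43,800/253 = 173.123; ordering cost = 173.123 × $100 = $17,312.25
Average inventory = 253/2 = 126.5; holding cost = 126.5 × $38 = $4,807.00
Total = $17,312.25 + $4,807.00 = $22,119.25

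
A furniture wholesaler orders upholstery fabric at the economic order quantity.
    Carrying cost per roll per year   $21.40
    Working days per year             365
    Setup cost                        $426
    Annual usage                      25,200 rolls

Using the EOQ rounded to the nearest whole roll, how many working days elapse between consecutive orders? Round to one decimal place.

EOQ = √(2DS/H) = √(2 × 25,200 × 426 / 21.4)
    = √(1,003,289.72) ≈ 1,001.64 → Q = 1,002 rolls
Days between orders = 365 / (D/Q) = 365 / 25.150 ≈ 14.513

14.5 days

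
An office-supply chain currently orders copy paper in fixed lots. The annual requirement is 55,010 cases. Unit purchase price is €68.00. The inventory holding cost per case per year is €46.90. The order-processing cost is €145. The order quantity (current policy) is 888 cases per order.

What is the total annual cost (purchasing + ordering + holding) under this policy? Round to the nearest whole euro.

Ordering: D/Q × S = 55,010/888 × €145 = €8,982.49
Holding:  Q/2 × H = 888/2 × €46.9 = €20,823.60
Purchase cost = D·C = 55,010 × 68 = €3,740,680.00
Total = €8,982.49 + €20,823.60 + €3,740,680.00 = €3,770,486.09

€3,770,486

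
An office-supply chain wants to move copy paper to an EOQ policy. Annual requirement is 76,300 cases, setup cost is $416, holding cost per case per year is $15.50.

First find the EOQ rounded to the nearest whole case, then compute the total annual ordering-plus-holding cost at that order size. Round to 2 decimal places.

Q* = √(2·D·S / H) = √(2·76,300·416 / 15.5) = √4,095,587.1 ≈ 2,023.76 → Q = 2,024 cases
Orders/yr = 76,300/2,024 = 37.698; ordering cost = 37.698 × $416 = $15,682.21
Average inventory = 2,024/2 = 1012; holding cost = 1012 × $15.5 = $15,686.00
Total = $15,682.21 + $15,686.00 = $31,368.21

$31,368.21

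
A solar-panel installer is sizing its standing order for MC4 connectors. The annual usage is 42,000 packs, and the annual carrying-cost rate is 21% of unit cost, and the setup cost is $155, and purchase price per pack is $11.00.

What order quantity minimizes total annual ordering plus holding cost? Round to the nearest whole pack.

2,374 packs

Carrying cost H = $11 × 21% = $2.3100/pack/yr
Q* = √(2·D·S / H) = √(2·42,000·155 / 2.31) = √5,636,363.6 ≈ 2,374.10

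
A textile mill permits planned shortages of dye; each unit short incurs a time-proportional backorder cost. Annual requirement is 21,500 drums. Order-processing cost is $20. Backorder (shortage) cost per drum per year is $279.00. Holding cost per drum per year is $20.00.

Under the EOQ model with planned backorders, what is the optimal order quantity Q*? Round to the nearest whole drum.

215 drums

Basic EOQ = √(2·21,500·20/20) = 207.364
Backorder adjustment √((H+b)/b) = √((20+279)/279) = 1.0352
Q* = 207.364 × 1.0352 ≈ 214.67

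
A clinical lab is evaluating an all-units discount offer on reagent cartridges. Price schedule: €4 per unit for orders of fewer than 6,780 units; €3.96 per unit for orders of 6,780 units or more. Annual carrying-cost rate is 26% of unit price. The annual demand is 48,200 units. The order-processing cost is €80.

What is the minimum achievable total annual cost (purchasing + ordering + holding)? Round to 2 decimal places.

€194,931.08

H₁ = 26%×€4 = €1.0400;  H₂ = 26%×€3.96 = €1.0296
EOQ₁ = √(2×48,200×80/1.0400) = 2,723.12  (< 6,780, feasible at tier 1)
EOQ₂ = √(2×48,200×80/1.0296) = 2,736.84  (< 6,780 → use Q = 6,780 at tier-2 price)
TC(tier 1 (EOQ₁), Q≈2,723.1) = €195,632.05
TC(tier 2, Q≈6,780.0) = €194,931.08
Minimum at tier 2: €194,931.08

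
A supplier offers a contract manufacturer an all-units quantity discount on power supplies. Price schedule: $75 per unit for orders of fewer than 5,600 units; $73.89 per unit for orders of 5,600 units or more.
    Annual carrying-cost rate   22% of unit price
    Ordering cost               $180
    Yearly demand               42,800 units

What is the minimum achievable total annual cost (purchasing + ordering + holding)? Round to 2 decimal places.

$3,209,383.95

H₁ = 22%×$75 = $16.5000;  H₂ = 22%×$73.89 = $16.2558
EOQ₁ = √(2×42,800×180/16.5000) = 966.34  (< 5,600, feasible at tier 1)
EOQ₂ = √(2×42,800×180/16.2558) = 973.57  (< 5,600 → use Q = 5,600 at tier-2 price)
TC(tier 1 (EOQ₁), Q≈966.3) = $3,225,944.65
TC(tier 2, Q≈5,600.0) = $3,209,383.95
Minimum at tier 2: $3,209,383.95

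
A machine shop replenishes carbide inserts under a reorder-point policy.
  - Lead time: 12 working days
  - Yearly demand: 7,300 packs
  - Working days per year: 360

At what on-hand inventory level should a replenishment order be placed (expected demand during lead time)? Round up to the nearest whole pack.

Daily demand d = 7,300 / 360 = 20.278 packs/day
Demand during lead time = 20.278 × 12 = 243.33
Reorder point = 243.33 → round up

244 packs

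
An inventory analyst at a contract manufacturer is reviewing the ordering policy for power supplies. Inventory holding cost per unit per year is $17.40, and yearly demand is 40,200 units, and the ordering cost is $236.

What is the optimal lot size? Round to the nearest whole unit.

Optimal lot size Q* = (2 × 40,200 × $236 / $17.4)^½ ≈ 1,044.26

1,044 units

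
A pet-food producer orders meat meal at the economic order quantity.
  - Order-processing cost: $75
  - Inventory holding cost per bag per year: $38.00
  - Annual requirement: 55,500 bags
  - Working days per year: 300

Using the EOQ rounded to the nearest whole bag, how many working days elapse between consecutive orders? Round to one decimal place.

2.5 days

Q* = √(2·D·S / H) = √(2·55,500·75 / 38) = √219,078.9 ≈ 468.06 → Q = 468 bags
T = Q/D × 300 days = 468/55,500 × 300 = 2.530 days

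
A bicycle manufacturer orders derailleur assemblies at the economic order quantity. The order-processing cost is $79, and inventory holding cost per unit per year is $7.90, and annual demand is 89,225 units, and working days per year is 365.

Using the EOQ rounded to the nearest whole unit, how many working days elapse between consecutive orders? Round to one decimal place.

Optimal lot size Q* = (2 × 89,225 × $79 / $7.9)^½ ≈ 1,335.85 → Q = 1,336 units
Cycle time = (working days × Q)/D = (365 × 1,336) / 89,225 = 5.465 days

5.5 days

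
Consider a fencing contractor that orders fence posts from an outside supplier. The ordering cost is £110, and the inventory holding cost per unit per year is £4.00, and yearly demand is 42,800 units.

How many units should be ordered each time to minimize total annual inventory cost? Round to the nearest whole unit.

EOQ = √(2DS/H) = √(2 × 42,800 × 110 / 4)
    = √(2,354,000.00) ≈ 1,534.28

1,534 units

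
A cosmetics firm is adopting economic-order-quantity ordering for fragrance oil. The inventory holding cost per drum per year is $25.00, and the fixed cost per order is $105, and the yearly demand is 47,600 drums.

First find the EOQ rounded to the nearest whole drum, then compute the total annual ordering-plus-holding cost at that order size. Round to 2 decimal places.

$15,808.23

2DS/H = 2·47,600·105/25 = 399,840.00
EOQ = √399,840.00 ≈ 632.33 → Q = 632 drums
Annual ordering cost = (D/Q)·S = (47,600/632) × 105 = $7,908.23
Annual holding cost  = (Q/2)·H = (632/2) × 25 = $7,900.00
Total = $7,908.23 + $7,900.00 = $15,808.23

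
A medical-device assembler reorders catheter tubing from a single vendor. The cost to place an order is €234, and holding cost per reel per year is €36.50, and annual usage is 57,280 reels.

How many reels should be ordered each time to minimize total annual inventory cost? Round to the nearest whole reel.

EOQ = √(2DS/H) = √(2 × 57,280 × 234 / 36.5)
    = √(734,439.45) ≈ 856.99

857 reels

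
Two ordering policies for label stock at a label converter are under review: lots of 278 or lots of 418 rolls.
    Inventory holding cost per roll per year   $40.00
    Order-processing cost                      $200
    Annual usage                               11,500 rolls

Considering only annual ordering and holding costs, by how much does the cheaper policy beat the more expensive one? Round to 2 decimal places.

$29.01

For each Q, cost = (D/Q)·S + (Q/2)·H.
TC(278) = (11,500/278)×200 + (278/2)×40 = $13,833.38
TC(418) = (11,500/418)×200 + (418/2)×40 = $13,862.39
Lots of 278 are cheaper by $29.01.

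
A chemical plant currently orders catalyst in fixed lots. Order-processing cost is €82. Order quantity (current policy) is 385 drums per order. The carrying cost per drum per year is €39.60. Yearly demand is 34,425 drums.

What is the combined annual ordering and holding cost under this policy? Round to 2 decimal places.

Orders/yr = 34,425/385 = 89.416; ordering cost = 89.416 × €82 = €7,332.08
Average inventory = 385/2 = 192.5; holding cost = 192.5 × €39.6 = €7,623.00
Total = €7,332.08 + €7,623.00 = €14,955.08

€14,955.08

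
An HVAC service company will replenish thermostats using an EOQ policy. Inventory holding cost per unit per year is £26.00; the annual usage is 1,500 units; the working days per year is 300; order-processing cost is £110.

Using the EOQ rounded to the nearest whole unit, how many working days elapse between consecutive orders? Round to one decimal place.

Q* = √(2·D·S / H) = √(2·1,500·110 / 26) = √12,692.3 ≈ 112.66 → Q = 113 units
Days between orders = 300 / (D/Q) = 300 / 13.274 ≈ 22.600

22.6 days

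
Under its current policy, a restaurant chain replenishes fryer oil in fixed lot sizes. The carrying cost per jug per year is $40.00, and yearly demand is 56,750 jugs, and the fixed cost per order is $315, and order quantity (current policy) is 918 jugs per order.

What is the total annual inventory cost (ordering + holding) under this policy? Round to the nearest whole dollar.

Orders/yr = 56,750/918 = 61.819; ordering cost = 61.819 × $315 = $19,473.04
Average inventory = 918/2 = 459; holding cost = 459 × $40 = $18,360.00
Total = $19,473.04 + $18,360.00 = $37,833.04

$37,833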